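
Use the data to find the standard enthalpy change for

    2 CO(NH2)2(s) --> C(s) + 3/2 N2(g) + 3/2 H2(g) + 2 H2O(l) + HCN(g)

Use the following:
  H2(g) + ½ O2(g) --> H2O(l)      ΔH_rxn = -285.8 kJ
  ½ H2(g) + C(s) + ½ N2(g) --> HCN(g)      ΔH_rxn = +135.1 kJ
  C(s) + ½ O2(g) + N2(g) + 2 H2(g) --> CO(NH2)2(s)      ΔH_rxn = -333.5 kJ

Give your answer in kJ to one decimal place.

ΔH_rxn = 230.5 kJ

equation 1 × 2 (scale by 2 for the 2 H2O(l)): (2)·(-285.8) = -571.6 kJ
equation 2 as written (HCN(g) already on the product side): +135.1 kJ
equation 3 reversed and × 2 (reverse to put CO(NH2)2(s) on the reactant side; scale by 2 for the 2 CO(NH2)2(s)): (-2)·(-333.5) = +667.0 kJ
ΔH_rxn = (2)·(-285.8) + (1)·(+135.1) + (-2)·(-333.5) = 230.5 kJ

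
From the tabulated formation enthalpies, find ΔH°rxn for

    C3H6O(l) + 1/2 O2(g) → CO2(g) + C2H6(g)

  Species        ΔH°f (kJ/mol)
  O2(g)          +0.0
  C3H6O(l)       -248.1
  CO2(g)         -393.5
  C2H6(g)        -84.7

ΔH°rxn = -230.1 kJ/mol

ΔH°rxn = Σ nΔHf°(products) − Σ nΔHf°(reactants).
Products: 1·(-393.5) + 1·(-84.7) = -478.2
Reactants: 1·(-248.1) + 1/2·(+0.0) = -248.1
ΔH°rxn = (-478.2) − (-248.1) = -230.1 kJ/mol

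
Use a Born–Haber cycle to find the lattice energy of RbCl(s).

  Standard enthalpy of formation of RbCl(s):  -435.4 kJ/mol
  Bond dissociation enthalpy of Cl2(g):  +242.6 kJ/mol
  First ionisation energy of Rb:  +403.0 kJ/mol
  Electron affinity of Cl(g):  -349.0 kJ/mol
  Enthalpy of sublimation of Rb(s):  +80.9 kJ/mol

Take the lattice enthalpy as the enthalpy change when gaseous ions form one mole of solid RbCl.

U = -691.6 kJ/mol

ΔHf° = 1·ΔHsub + 1·(ΣIE) + 1/2·D(Cl2) + 1·EA + U
-435.4 = 1·(+80.9) + 1·(+403.0) + 1/2·(+242.6) + 1·(-349.0) + U
U = -435.4 − (+256.2) = -691.6 kJ/mol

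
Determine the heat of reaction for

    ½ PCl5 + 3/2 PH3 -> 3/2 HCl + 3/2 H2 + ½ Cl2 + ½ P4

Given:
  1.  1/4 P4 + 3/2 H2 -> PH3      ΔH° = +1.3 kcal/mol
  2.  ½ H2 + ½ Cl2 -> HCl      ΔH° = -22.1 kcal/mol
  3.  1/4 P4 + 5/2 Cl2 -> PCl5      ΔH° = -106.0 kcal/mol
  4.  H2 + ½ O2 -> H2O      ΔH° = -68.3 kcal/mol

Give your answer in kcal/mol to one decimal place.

eq. 1 reversed and × 3/2 (reverse to put PH3 on the reactant side; scale by 3/2 for the 3/2 PH3): (-3/2)·(+1.3) = -1.95 kcal/mol
eq. 2 × 3/2 (×3/2 to match 3/2 HCl in the target): (3/2)·(-22.1) = -33.15 kcal/mol
eq. 3 reversed and × 1/2 (reverse to put PCl5 on the reactant side; ×1/2 to match 1/2 PCl5 in the target): (-1/2)·(-106.0) = +53.0 kcal/mol
eq. 4: not needed (O2 appears nowhere else).
By Hess's law, ΔH° = (-3/2)·(+1.3) + (3/2)·(-22.1) + (-1/2)·(-106.0) = 17.9 kcal/mol

ΔH° = 17.9 kcal/mol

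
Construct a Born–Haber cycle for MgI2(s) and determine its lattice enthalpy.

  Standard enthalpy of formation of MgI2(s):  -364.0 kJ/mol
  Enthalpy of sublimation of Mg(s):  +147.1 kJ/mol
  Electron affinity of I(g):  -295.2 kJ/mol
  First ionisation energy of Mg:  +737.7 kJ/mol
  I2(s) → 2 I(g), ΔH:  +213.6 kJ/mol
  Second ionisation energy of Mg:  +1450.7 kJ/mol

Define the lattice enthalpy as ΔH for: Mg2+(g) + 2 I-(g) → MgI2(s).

ΔHf° = 1·ΔHsub + 1·(ΣIE) + 1·D(I2) + 2·EA + U
-364.0 = 1·(+147.1) + 1·(+2188.4) + 1·(+213.6) + 2·(-295.2) + U
U = -364.0 − (+1958.7) = -2322.7 kJ/mol

U = -2322.7 kJ/mol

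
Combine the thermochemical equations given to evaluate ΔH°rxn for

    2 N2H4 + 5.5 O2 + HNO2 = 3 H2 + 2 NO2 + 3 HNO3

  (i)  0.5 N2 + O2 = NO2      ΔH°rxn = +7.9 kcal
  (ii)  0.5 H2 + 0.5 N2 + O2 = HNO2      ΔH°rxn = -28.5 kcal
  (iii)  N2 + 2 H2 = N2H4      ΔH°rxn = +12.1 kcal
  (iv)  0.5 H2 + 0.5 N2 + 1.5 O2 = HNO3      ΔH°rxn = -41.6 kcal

(i) × 2: (2)·(+7.9) = +15.8 kcal
(ii) reversed: +28.5 kcal
(iii) reversed and × 2: (-2)·(+12.1) = -24.2 kcal
(iv) × 3: (3)·(-41.6) = -124.8 kcal
Since enthalpy is a state function, ΔH°rxn = (2)·(+7.9) + (-1)·(-28.5) + (-2)·(+12.1) + (3)·(-41.6) = -104.7 kcal

ΔH°rxn = -104.7 kcal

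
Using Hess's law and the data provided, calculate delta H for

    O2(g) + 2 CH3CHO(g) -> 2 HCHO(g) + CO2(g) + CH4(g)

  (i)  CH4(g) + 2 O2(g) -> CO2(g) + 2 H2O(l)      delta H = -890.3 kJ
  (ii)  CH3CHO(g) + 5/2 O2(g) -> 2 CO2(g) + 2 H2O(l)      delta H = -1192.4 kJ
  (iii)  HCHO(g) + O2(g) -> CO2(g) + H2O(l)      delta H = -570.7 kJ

delta H = -353.1 kJ

(i) reversed (reverse to put CH4(g) on the product side): +890.3 kJ
(ii) × 2 (×2 to match 2 CH3CHO(g) in the target): (2)·(-1192.4) = -2384.8 kJ
(iii) reversed and × 2 (reverse to put HCHO(g) on the product side; scale by 2 for the 2 HCHO(g)): (-2)·(-570.7) = +1141.4 kJ
delta H = (+890.3) + (-2384.8) + (+1141.4) = -353.1 kJ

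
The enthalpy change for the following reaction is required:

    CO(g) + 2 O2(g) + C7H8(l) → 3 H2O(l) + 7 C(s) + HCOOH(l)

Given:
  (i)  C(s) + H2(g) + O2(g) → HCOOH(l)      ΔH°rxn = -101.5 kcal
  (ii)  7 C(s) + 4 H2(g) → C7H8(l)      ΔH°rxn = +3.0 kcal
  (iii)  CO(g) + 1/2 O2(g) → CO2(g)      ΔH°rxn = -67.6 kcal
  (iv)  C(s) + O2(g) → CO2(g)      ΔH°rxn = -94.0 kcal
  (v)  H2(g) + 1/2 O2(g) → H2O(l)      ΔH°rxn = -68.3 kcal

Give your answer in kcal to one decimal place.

ΔH°rxn = -283.0 kcal

(i) as written (HCOOH(l) already on the product side): -101.5 kcal
(ii) reversed (C7H8(l) must end up as a reactant): -3.0 kcal
(iii) as written (CO(g) already on the reactant side): -67.6 kcal
(iv) reversed: +94.0 kcal
(v) × 3 (scale by 3 for the 3 H2O(l)): (3)·(-68.3) = -204.9 kcal
ΔH°rxn = (-101.5) + (-3.0) + (-67.6) + (+94.0) + (-204.9) = -283.0 kcal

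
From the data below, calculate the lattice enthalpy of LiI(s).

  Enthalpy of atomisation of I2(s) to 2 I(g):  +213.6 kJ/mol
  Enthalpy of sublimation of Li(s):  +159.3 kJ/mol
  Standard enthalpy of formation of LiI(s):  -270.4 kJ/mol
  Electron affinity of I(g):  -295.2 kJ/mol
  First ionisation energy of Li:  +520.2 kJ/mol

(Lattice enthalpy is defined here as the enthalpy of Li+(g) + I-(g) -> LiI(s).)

U = -761.5 kJ/mol

ΔHf° = 1·ΔHsub + 1·(ΣIE) + 1/2·D(I2) + 1·EA + U
-270.4 = 1·(+159.3) + 1·(+520.2) + 1/2·(+213.6) + 1·(-295.2) + U
U = -270.4 − (+491.1) = -761.5 kJ/mol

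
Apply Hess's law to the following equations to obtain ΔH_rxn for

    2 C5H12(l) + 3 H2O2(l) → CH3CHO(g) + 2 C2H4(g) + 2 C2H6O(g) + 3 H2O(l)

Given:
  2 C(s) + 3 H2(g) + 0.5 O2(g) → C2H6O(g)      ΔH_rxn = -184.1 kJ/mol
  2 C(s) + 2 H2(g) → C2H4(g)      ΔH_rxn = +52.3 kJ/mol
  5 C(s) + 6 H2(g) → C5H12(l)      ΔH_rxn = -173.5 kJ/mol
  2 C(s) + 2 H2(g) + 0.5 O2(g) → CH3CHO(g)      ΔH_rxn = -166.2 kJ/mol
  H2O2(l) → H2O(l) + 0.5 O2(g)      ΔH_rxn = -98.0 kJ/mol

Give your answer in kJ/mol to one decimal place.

equation 1 × 2: (2)·(-184.1) = -368.2 kJ/mol
equation 2 × 2: (2)·(+52.3) = +104.6 kJ/mol
equation 3 reversed and × 2: (-2)·(-173.5) = +347.0 kJ/mol
equation 4 as written: -166.2 kJ/mol
equation 5 × 3: (3)·(-98.0) = -294.0 kJ/mol
By Hess's law, ΔH_rxn = (-368.2) + (+104.6) + (+347.0) + (-166.2) + (-294.0) = -376.8 kJ/mol

ΔH_rxn = -376.8 kJ/mol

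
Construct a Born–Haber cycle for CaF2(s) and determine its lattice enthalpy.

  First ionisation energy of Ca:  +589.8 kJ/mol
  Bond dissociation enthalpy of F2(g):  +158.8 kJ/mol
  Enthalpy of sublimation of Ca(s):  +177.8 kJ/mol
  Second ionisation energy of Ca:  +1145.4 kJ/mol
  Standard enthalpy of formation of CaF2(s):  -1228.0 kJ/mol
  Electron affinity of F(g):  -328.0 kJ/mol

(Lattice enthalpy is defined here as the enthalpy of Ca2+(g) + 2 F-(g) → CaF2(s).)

U = -2643.8 kJ/mol

ΔHf° = 1·ΔHsub + 1·(ΣIE) + 1·D(F2) + 2·EA + U
-1228.0 = 1·(+177.8) + 1·(+1735.2) + 1·(+158.8) + 2·(-328.0) + U
U = -1228.0 − (+1415.8) = -2643.8 kJ/mol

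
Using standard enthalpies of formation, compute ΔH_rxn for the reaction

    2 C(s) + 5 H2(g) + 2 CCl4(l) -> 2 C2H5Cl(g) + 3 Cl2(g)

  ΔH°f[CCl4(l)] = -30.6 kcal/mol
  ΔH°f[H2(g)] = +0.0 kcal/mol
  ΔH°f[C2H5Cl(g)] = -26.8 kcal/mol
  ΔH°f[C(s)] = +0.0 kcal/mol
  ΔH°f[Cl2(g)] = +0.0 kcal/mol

ΔH°rxn = Σ nΔHf°(products) − Σ nΔHf°(reactants).
Products: 2·(-26.8) + 3·(+0.0) = -53.6
Reactants: 2·(+0.0) + 5·(+0.0) + 2·(-30.6) = -61.2
ΔH_rxn = (-53.6) − (-61.2) = 7.6 kcal/mol

ΔH_rxn = 7.6 kcal/mol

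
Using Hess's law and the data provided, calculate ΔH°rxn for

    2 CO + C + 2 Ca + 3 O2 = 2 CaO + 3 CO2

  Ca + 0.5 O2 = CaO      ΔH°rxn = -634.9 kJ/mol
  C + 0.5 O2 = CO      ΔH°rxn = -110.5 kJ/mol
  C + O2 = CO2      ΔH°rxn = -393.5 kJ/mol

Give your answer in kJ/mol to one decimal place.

equation 1 × 2 (×2 to match 2 CaO in the target): (2)·(-634.9) = -1269.8 kJ/mol
equation 2 reversed and × 2 (CO must end up as a reactant; ×2 to match 2 CO in the target): (-2)·(-110.5) = +221.0 kJ/mol
equation 3 × 3 (×3 to match 3 CO2 in the target): (3)·(-393.5) = -1180.5 kJ/mol
ΔH°rxn = (-1269.8) + (+221.0) + (-1180.5) = -2229.3 kJ/mol

ΔH°rxn = -2229.3 kJ/mol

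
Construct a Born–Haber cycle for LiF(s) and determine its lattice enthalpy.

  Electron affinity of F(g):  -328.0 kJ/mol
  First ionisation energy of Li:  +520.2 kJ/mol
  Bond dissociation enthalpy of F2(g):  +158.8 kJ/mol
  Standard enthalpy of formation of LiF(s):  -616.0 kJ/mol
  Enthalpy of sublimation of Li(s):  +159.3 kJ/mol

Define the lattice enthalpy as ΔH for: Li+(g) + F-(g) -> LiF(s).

ΔHf° = 1·ΔHsub + 1·(ΣIE) + 1/2·D(F2) + 1·EA + U
-616.0 = 1·(+159.3) + 1·(+520.2) + 1/2·(+158.8) + 1·(-328.0) + U
U = -616.0 − (+430.9) = -1046.9 kJ/mol

U = -1046.9 kJ/mol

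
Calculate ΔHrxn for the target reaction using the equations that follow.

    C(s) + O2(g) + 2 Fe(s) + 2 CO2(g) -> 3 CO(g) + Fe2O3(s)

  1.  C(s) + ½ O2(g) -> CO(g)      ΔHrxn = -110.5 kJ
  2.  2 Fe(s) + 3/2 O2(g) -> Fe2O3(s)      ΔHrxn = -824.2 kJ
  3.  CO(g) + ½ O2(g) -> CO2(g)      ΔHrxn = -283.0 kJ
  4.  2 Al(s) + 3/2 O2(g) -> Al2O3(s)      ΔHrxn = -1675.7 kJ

ΔHrxn = -368.7 kJ

eq. 1 as written (C(s) already on the reactant side): -110.5 kJ
eq. 2 as written (Fe2O3(s) already on the product side): -824.2 kJ
eq. 3 reversed and × 2 (reverse to put CO2(g) on the reactant side; scale by 2 for the 2 CO2(g)): (-2)·(-283.0) = +566.0 kJ
eq. 4: not needed (Al(s) appears nowhere else).
By Hess's law, ΔHrxn = (1)·(-110.5) + (1)·(-824.2) + (-2)·(-283.0) = -368.7 kJ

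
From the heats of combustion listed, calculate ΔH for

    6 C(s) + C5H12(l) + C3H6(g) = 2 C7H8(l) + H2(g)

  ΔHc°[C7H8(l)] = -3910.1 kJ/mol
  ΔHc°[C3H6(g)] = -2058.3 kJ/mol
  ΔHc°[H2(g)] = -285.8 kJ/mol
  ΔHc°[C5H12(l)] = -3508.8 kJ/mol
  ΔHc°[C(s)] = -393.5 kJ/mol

ΔH = 177.9 kJ/mol

With combustion enthalpies, reactants minus products:
= [6·(-393.5) + 1·(-3508.8) + 1·(-2058.3)] − [2·(-3910.1) + 1·(-285.8)]
= 177.9 kJ/mol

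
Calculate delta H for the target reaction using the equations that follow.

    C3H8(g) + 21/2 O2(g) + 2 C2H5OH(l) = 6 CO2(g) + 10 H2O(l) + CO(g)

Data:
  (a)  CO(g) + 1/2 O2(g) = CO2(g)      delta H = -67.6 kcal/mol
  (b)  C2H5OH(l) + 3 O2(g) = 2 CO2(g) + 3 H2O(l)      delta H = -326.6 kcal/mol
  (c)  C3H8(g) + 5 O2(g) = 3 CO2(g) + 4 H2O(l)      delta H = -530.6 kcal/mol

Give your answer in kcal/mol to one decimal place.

delta H = -1116.2 kcal/mol

(a) reversed: +67.6 kcal/mol
(b) × 2: (2)·(-326.6) = -653.2 kcal/mol
(c) as written: -530.6 kcal/mol
delta H = (-1)·(-67.6) + (2)·(-326.6) + (1)·(-530.6) = -1116.2 kcal/mol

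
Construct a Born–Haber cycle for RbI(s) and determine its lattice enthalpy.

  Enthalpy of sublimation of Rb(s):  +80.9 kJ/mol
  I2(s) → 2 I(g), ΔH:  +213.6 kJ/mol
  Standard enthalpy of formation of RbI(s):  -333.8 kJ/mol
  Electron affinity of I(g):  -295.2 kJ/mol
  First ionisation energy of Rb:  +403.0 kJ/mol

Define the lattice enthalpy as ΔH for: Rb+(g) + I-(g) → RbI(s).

ΔHf° = 1·ΔHsub + 1·(ΣIE) + 1/2·D(I2) + 1·EA + U
-333.8 = 1·(+80.9) + 1·(+403.0) + 1/2·(+213.6) + 1·(-295.2) + U
U = -333.8 − (+295.5) = -629.3 kJ/mol

U = -629.3 kJ/mol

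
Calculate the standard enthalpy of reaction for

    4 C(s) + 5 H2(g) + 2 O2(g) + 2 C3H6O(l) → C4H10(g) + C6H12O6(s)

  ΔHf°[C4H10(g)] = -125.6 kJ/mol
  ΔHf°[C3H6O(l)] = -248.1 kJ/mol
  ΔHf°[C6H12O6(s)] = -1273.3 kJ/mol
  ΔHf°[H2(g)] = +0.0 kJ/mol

ΔHrxn = -902.7 kJ/mol

ΔH°rxn = Σ nΔHf°(products) − Σ nΔHf°(reactants).
Products: 1·(-125.6) + 1·(-1273.3) = -1398.9
Reactants: 4·(+0.0) + 5·(+0.0) + 2·(+0.0) + 2·(-248.1) = -496.2
ΔHrxn = (-1398.9) − (-496.2) = -902.7 kJ/mol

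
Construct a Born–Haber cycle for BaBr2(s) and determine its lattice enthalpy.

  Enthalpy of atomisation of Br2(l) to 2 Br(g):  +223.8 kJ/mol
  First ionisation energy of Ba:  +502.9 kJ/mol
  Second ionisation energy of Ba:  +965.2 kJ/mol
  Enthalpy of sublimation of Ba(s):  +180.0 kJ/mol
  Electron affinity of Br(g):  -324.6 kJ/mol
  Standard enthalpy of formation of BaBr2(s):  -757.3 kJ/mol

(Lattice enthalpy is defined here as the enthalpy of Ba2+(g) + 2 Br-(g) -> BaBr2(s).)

ΔHf° = 1·ΔHsub + 1·(ΣIE) + 1·D(Br2) + 2·EA + U
-757.3 = 1·(+180.0) + 1·(+1468.1) + 1·(+223.8) + 2·(-324.6) + U
U = -757.3 − (+1222.7) = -1980.0 kJ/mol

U = -1980.0 kJ/mol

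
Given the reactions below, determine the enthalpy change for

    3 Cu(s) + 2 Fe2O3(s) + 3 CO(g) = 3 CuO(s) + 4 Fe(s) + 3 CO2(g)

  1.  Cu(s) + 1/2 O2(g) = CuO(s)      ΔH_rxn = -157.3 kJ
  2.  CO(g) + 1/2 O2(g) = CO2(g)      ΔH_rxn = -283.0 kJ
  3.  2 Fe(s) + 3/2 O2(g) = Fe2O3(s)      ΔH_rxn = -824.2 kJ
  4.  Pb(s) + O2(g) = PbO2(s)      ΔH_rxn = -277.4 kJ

ΔH_rxn = 327.5 kJ

eq. 1 × 3: (3)·(-157.3) = -471.9 kJ
eq. 2 × 3: (3)·(-283.0) = -849.0 kJ
eq. 3 reversed and × 2: (-2)·(-824.2) = +1648.4 kJ
eq. 4: not needed.
ΔH_rxn = (3)·(-157.3) + (3)·(-283.0) + (-2)·(-824.2) = 327.5 kJ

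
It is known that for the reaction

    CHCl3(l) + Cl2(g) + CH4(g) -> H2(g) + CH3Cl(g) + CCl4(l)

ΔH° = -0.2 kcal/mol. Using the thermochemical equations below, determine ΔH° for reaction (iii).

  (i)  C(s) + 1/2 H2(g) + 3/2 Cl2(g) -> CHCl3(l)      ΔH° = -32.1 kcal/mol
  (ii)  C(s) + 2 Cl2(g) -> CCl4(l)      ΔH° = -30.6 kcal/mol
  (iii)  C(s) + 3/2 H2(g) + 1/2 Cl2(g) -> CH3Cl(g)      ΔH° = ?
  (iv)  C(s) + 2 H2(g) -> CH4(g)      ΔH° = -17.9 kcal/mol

(i) reversed: +32.1 kcal/mol
(ii) as written: -30.6 kcal/mol
(iii) as written: contributes x
(iv) reversed: +17.9 kcal/mol
-0.2 = (+32.1) + (-30.6) + (+17.9) + x
x = (-0.2 − (+19.4)) / (1) = -19.6 kcal/mol

ΔH° = -19.6 kcal/mol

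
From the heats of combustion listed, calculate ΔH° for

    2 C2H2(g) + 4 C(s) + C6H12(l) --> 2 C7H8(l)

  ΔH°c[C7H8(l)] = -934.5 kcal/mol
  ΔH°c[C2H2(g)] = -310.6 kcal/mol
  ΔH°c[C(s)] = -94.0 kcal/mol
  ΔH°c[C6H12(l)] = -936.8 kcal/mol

With combustion enthalpies, reactants minus products:
= [2·(-310.6) + 4·(-94.0) + 1·(-936.8)] − [2·(-934.5)]
= -65.0 kcal/mol

ΔH° = -65.0 kcal/mol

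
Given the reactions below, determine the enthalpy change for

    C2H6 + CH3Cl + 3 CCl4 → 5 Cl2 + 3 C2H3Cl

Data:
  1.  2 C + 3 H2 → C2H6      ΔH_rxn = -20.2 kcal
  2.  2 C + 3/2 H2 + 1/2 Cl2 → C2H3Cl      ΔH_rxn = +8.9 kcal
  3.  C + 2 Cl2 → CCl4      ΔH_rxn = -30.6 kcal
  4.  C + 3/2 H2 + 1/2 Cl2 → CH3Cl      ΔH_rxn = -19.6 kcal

eq. 1 reversed: +20.2 kcal
eq. 2 × 3: (3)·(+8.9) = +26.7 kcal
eq. 3 reversed and × 3: (-3)·(-30.6) = +91.8 kcal
eq. 4 reversed: +19.6 kcal
ΔH_rxn = (-1)·(-20.2) + (3)·(+8.9) + (-3)·(-30.6) + (-1)·(-19.6) = 158.3 kcal

ΔH_rxn = 158.3 kcal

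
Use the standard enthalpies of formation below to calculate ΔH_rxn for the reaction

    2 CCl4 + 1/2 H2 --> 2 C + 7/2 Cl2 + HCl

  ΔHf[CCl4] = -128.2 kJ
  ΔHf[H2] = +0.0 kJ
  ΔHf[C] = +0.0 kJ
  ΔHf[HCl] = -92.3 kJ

Products: 2·(+0.0) + 7/2·(+0.0) + 1·(-92.3) = -92.3
Reactants: 2·(-128.2) + 1/2·(+0.0) = -256.4
ΔH_rxn = (-92.3) − (-256.4) = 164.1 kJ

ΔH_rxn = 164.1 kJ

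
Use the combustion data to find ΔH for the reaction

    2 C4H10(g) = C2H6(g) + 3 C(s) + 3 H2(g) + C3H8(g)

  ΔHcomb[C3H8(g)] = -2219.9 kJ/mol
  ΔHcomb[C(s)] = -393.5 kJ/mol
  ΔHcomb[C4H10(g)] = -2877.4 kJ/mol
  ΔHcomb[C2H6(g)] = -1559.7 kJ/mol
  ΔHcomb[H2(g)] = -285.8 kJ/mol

ΔH = 62.7 kJ/mol

With combustion enthalpies, reactants minus products:
= [2·(-2877.4)] − [1·(-1559.7) + 3·(-393.5) + 3·(-285.8) + 1·(-2219.9)]
= 62.7 kJ/mol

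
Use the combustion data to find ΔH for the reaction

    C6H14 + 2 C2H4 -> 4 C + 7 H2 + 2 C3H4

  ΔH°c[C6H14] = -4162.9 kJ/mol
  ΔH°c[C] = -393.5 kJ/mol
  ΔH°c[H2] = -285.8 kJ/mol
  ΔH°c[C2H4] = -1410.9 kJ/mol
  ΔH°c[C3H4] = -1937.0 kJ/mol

ΔH = 463.9 kJ/mol

Using ΔH = Σ nΔHc°(reactants) − Σ nΔHc°(products):
= [1·(-4162.9) + 2·(-1410.9)] − [4·(-393.5) + 7·(-285.8) + 2·(-1937.0)]
= 463.9 kJ/mol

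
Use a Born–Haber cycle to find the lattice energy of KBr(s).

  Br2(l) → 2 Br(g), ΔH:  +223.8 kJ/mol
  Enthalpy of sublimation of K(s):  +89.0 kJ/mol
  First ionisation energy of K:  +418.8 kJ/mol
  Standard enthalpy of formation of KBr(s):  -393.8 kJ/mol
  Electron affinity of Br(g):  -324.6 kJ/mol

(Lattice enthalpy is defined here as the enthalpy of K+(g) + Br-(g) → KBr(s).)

U = -688.9 kJ/mol

ΔHf° = 1·ΔHsub + 1·(ΣIE) + 1/2·D(Br2) + 1·EA + U
-393.8 = 1·(+89.0) + 1·(+418.8) + 1/2·(+223.8) + 1·(-324.6) + U
U = -393.8 − (+295.1) = -688.9 kJ/mol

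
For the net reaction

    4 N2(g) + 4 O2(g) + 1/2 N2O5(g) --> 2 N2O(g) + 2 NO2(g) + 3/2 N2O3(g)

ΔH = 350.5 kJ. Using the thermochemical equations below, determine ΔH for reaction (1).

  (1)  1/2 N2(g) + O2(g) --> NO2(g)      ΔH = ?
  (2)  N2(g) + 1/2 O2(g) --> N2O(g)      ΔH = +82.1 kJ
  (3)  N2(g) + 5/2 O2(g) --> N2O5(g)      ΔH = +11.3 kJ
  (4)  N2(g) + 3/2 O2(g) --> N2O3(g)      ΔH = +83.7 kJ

(1) × 2: contributes 2·x
(2) × 2: (2)·(+82.1) = +164.2 kJ
(3) reversed and × 1/2: (-1/2)·(+11.3) = -5.65 kJ
(4) × 3/2: (3/2)·(+83.7) = +125.55 kJ
+350.5 = (+164.2) + (-5.65) + (+125.55) + 2·x
x = (+350.5 − (+284.1)) / (2) = 33.2 kJ

ΔH = 33.2 kJ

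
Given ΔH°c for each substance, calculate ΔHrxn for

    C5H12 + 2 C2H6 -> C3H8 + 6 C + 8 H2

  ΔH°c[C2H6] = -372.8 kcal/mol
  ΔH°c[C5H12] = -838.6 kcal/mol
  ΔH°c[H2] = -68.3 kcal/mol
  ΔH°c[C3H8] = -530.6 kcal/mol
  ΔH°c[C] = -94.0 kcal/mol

ΔHrxn = 56.8 kcal/mol

With combustion enthalpies, reactants minus products:
= [1·(-838.6) + 2·(-372.8)] − [1·(-530.6) + 6·(-94.0) + 8·(-68.3)]
= 56.8 kcal/mol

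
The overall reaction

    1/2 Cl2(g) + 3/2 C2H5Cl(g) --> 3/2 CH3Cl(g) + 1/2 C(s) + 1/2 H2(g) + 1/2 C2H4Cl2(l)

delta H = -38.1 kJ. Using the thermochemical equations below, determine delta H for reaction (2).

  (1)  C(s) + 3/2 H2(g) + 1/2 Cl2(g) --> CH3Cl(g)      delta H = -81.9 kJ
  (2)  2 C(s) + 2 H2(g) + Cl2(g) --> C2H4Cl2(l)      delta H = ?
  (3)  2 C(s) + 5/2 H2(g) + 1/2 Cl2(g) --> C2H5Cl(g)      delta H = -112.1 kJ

delta H = -166.8 kJ

(1) × 3/2 (×3/2 to match 3/2 CH3Cl(g) in the target): (3/2)·(-81.9) = -122.85 kJ
(2) × 1/2 (scale by 1/2 for the 1/2 C2H4Cl2(l)): contributes 1/2·x
(3) reversed and × 3/2 (reverse to put C2H5Cl(g) on the reactant side; scale by 3/2 for the 3/2 C2H5Cl(g)): (-3/2)·(-112.1) = +168.15 kJ
-38.1 = (-122.85) + (+168.15) + 1/2·x
x = (-38.1 − (+45.3)) / (1/2) = -166.8 kJ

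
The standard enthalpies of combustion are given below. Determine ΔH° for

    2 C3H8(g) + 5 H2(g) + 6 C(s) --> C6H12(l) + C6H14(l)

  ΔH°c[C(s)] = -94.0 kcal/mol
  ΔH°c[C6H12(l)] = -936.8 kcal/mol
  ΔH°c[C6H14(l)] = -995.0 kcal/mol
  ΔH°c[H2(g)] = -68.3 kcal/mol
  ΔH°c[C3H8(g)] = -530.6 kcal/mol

ΔH° = -34.9 kcal/mol

With combustion enthalpies, reactants minus products:
= [2·(-530.6) + 5·(-68.3) + 6·(-94.0)] − [1·(-936.8) + 1·(-995.0)]
= -34.9 kcal/mol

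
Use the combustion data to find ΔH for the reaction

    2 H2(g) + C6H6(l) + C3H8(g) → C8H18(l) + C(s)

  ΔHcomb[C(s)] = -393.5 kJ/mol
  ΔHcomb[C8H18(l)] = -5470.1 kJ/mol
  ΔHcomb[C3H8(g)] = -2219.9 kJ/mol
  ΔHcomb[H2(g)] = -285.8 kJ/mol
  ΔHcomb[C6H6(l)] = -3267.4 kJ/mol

With combustion enthalpies, reactants minus products:
= [2·(-285.8) + 1·(-3267.4) + 1·(-2219.9)] − [1·(-5470.1) + 1·(-393.5)]
= -195.3 kJ/mol

ΔH = -195.3 kJ/mol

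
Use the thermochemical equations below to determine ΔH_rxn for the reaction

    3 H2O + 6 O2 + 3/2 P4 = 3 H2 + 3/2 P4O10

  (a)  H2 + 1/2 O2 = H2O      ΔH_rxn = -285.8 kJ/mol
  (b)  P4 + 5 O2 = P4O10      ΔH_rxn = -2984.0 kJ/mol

ΔH_rxn = -3618.6 kJ/mol

(a) reversed and × 3: (-3)·(-285.8) = +857.4 kJ/mol
(b) × 3/2: (3/2)·(-2984.0) = -4476.0 kJ/mol
ΔH_rxn = (+857.4) + (-4476.0) = -3618.6 kJ/mol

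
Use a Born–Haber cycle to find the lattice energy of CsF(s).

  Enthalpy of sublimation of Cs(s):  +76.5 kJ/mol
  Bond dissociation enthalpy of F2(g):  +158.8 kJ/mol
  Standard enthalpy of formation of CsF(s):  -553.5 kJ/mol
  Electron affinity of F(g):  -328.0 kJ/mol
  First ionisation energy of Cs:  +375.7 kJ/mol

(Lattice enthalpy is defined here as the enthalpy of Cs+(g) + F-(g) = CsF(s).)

ΔHf° = 1·ΔHsub + 1·(ΣIE) + 1/2·D(F2) + 1·EA + U
-553.5 = 1·(+76.5) + 1·(+375.7) + 1/2·(+158.8) + 1·(-328.0) + U
U = -553.5 − (+203.6) = -757.1 kJ/mol

U = -757.1 kJ/mol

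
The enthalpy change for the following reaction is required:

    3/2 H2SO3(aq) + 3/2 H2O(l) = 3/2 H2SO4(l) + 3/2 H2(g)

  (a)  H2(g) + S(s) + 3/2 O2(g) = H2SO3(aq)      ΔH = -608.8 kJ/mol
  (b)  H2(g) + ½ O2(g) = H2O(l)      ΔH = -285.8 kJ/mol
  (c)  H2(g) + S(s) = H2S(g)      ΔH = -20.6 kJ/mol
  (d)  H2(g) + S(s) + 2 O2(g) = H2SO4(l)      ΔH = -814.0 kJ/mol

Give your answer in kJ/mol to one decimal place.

ΔH = 120.9 kJ/mol

(a) reversed and × 3/2 (reverse to put H2SO3(aq) on the reactant side; scale by 3/2 for the 3/2 H2SO3(aq)): (-3/2)·(-608.8) = +913.2 kJ/mol
(b) reversed and × 3/2 (reverse to put H2O(l) on the reactant side; ×3/2 to match 3/2 H2O(l) in the target): (-3/2)·(-285.8) = +428.7 kJ/mol
(c): not needed (H2S(g) appears nowhere else).
(d) × 3/2 (scale by 3/2 for the 3/2 H2SO4(l)): (3/2)·(-814.0) = -1221.0 kJ/mol
ΔH = (-3/2)·(-608.8) + (-3/2)·(-285.8) + (3/2)·(-814.0) = 120.9 kJ/mol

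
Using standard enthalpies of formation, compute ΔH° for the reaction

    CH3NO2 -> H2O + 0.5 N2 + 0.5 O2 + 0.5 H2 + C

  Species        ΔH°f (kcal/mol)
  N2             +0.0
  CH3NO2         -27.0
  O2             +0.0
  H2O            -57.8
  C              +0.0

Products: 1·(-57.8) + 1/2·(+0.0) + 1/2·(+0.0) + 1/2·(+0.0) + 1·(+0.0) = -57.8
Reactants: 1·(-27.0) = -27.0
ΔH° = (-57.8) − (-27.0) = -30.8 kcal/mol

ΔH° = -30.8 kcal/mol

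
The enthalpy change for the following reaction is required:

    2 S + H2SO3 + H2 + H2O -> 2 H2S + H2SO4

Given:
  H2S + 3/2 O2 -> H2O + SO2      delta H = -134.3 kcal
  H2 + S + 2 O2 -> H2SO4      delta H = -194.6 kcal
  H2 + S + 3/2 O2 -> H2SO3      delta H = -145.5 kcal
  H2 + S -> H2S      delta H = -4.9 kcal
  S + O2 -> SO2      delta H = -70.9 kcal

delta H = 9.4 kcal

equation 1 reversed: +134.3 kcal
equation 2 as written: -194.6 kcal
equation 3 reversed: +145.5 kcal
equation 4 as written: -4.9 kcal
equation 5 as written: -70.9 kcal
delta H = (-1)·(-134.3) + (1)·(-194.6) + (-1)·(-145.5) + (1)·(-4.9) + (1)·(-70.9) = 9.4 kcal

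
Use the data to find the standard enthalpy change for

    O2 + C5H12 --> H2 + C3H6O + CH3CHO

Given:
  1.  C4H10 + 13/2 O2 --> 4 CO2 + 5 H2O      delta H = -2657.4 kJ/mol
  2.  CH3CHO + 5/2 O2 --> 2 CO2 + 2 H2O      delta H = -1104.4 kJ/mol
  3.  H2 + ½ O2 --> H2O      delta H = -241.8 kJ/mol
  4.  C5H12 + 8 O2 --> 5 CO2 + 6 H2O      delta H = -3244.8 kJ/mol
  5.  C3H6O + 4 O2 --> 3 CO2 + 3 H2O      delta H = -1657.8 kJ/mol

delta H = -240.8 kJ/mol

eq. 1: not needed (C4H10 appears nowhere else).
eq. 2 reversed (reverse to put CH3CHO on the product side): +1104.4 kJ/mol
eq. 3 reversed (reverse to put H2 on the product side): +241.8 kJ/mol
eq. 4 as written (C5H12 already on the reactant side): -3244.8 kJ/mol
eq. 5 reversed (reverse to put C3H6O on the product side): +1657.8 kJ/mol
delta H = (-1)·(-1104.4) + (-1)·(-241.8) + (1)·(-3244.8) + (-1)·(-1657.8) = -240.8 kJ/mol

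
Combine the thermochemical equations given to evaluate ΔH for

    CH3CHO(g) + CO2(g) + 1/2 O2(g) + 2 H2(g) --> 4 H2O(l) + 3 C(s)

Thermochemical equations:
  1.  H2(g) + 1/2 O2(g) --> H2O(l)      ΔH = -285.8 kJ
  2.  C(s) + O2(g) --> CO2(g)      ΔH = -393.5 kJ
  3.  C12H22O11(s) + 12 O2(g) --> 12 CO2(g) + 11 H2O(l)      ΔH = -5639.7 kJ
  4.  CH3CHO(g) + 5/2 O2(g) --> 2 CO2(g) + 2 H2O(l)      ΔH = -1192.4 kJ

ΔH = -583.5 kJ

eq. 1 × 2: (2)·(-285.8) = -571.6 kJ
eq. 2 reversed and × 3: (-3)·(-393.5) = +1180.5 kJ
eq. 3: not needed.
eq. 4 as written: -1192.4 kJ
Summing the manipulated equations, ΔH = (2)·(-285.8) + (-3)·(-393.5) + (1)·(-1192.4) = -583.5 kJ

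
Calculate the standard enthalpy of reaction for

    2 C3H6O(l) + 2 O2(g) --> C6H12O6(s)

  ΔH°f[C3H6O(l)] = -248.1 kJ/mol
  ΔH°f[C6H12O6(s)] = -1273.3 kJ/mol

ΔH°rxn = -777.1 kJ/mol

Products: 1·(-1273.3) = -1273.3
Reactants: 2·(-248.1) + 2·(+0.0) = -496.2
ΔH°rxn = (-1273.3) − (-496.2) = -777.1 kJ/mol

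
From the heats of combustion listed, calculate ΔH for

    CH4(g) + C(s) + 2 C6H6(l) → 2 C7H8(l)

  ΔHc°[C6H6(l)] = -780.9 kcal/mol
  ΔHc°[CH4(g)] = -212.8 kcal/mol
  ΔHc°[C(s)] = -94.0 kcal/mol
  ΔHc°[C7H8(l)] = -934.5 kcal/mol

ΔH = 0.4 kcal/mol

Using ΔH = Σ nΔHc°(reactants) − Σ nΔHc°(products):
= [1·(-212.8) + 1·(-94.0) + 2·(-780.9)] − [2·(-934.5)]
= 0.4 kcal/mol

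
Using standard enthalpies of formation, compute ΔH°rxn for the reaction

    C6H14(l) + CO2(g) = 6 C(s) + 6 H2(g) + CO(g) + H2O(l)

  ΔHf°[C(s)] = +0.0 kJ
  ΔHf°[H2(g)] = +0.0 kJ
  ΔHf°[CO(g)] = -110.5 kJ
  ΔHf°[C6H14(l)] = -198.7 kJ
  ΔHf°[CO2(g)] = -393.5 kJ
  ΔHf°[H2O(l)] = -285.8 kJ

Products: 6·(+0.0) + 6·(+0.0) + 1·(-110.5) + 1·(-285.8) = -396.3
Reactants: 1·(-198.7) + 1·(-393.5) = -592.2
ΔH°rxn = (-396.3) − (-592.2) = 195.9 kJ

ΔH°rxn = 195.9 kJ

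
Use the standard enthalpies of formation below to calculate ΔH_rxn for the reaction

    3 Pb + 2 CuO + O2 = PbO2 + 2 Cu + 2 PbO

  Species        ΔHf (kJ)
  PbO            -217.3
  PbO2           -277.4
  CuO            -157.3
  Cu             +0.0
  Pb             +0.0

ΔH_rxn = -397.4 kJ

Products: 1·(-277.4) + 2·(+0.0) + 2·(-217.3) = -712.0
Reactants: 3·(+0.0) + 2·(-157.3) + 1·(+0.0) = -314.6
ΔH_rxn = (-712.0) − (-314.6) = -397.4 kJ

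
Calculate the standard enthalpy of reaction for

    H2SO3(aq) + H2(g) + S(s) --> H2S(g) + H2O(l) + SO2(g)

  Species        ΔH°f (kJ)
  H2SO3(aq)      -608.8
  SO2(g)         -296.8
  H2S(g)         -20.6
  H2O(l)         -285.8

ΔH°rxn = Σ nΔHf°(products) − Σ nΔHf°(reactants).
Products: 1·(-20.6) + 1·(-285.8) + 1·(-296.8) = -603.2
Reactants: 1·(-608.8) + 1·(+0.0) + 1·(+0.0) = -608.8
ΔH_rxn = (-603.2) − (-608.8) = 5.6 kJ

ΔH_rxn = 5.6 kJ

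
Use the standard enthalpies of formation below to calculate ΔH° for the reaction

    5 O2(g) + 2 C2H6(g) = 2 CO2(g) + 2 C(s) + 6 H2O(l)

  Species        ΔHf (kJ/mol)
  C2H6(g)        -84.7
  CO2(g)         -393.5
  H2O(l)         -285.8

ΔH° = -2332.4 kJ/mol

Products: 2·(-393.5) + 2·(+0.0) + 6·(-285.8) = -2501.8
Reactants: 5·(+0.0) + 2·(-84.7) = -169.4
ΔH° = (-2501.8) − (-169.4) = -2332.4 kJ/mol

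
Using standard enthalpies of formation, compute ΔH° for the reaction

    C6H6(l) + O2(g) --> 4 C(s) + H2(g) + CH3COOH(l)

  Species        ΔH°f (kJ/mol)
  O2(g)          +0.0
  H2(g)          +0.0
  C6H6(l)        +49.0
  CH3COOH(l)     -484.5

ΔH° = -533.5 kJ/mol

Products: 4·(+0.0) + 1·(+0.0) + 1·(-484.5) = -484.5
Reactants: 1·(+49.0) + 1·(+0.0) = +49.0
ΔH° = (-484.5) − (+49.0) = -533.5 kJ/mol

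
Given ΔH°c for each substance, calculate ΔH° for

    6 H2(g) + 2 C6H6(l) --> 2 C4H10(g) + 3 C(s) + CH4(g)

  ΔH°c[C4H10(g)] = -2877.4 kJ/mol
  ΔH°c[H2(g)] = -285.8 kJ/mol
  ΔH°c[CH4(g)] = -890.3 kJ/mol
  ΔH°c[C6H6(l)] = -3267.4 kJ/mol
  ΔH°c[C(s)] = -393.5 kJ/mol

With combustion enthalpies, reactants minus products:
= [6·(-285.8) + 2·(-3267.4)] − [2·(-2877.4) + 3·(-393.5) + 1·(-890.3)]
= -424.0 kJ/mol

ΔH° = -424.0 kJ/mol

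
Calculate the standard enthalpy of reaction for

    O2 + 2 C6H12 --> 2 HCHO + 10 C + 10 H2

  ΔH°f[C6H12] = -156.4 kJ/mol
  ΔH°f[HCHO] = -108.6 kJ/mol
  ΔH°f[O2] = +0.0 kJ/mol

Products: 2·(-108.6) + 10·(+0.0) + 10·(+0.0) = -217.2
Reactants: 1·(+0.0) + 2·(-156.4) = -312.8
ΔH° = (-217.2) − (-312.8) = 95.6 kJ/mol

ΔH° = 95.6 kJ/mol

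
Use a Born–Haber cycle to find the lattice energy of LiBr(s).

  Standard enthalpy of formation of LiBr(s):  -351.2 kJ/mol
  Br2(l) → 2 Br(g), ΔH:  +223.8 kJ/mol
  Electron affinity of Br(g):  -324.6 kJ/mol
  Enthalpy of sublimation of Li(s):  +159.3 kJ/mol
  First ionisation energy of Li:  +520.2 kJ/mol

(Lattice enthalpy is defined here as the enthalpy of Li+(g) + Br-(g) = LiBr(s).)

U = -818.0 kJ/mol

ΔHf° = 1·ΔHsub + 1·(ΣIE) + 1/2·D(Br2) + 1·EA + U
-351.2 = 1·(+159.3) + 1·(+520.2) + 1/2·(+223.8) + 1·(-324.6) + U
U = -351.2 − (+466.8) = -818.0 kJ/mol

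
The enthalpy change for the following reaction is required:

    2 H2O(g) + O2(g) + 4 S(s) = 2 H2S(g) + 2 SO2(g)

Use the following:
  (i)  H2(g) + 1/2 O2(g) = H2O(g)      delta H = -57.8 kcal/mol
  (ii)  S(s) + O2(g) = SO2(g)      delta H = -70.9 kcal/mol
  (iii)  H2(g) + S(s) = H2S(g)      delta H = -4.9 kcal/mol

delta H = -36.0 kcal/mol

(i) reversed and × 2: (-2)·(-57.8) = +115.6 kcal/mol
(ii) × 2: (2)·(-70.9) = -141.8 kcal/mol
(iii) × 2: (2)·(-4.9) = -9.8 kcal/mol
delta H = (+115.6) + (-141.8) + (-9.8) = -36.0 kcal/mol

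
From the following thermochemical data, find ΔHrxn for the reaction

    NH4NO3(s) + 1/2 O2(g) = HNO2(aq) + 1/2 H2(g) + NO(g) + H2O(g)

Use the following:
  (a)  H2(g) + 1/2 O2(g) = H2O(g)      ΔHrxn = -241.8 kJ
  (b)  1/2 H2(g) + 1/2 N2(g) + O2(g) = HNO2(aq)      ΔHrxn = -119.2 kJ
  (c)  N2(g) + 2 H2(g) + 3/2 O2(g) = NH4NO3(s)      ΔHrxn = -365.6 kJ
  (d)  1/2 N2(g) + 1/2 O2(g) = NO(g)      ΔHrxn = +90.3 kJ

(a) as written: -241.8 kJ
(b) as written: -119.2 kJ
(c) reversed: +365.6 kJ
(d) as written: +90.3 kJ
By Hess's law, ΔHrxn = (-241.8) + (-119.2) + (+365.6) + (+90.3) = 94.9 kJ

ΔHrxn = 94.9 kJ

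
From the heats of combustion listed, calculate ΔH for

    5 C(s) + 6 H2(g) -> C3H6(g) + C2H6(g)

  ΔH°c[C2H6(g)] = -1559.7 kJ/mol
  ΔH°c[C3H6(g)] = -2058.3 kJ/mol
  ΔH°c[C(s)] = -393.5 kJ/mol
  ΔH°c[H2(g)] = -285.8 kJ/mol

With combustion enthalpies, reactants minus products:
= [5·(-393.5) + 6·(-285.8)] − [1·(-2058.3) + 1·(-1559.7)]
= -64.3 kJ/mol

ΔH = -64.3 kJ/mol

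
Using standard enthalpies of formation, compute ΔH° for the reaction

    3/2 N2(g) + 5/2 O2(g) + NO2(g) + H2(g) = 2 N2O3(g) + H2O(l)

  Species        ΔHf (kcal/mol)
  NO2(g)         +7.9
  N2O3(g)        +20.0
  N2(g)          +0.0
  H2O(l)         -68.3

ΔH°rxn = Σ nΔHf°(products) − Σ nΔHf°(reactants).
Products: 2·(+20.0) + 1·(-68.3) = -28.3
Reactants: 3/2·(+0.0) + 5/2·(+0.0) + 1·(+7.9) + 1·(+0.0) = +7.9
ΔH° = (-28.3) − (+7.9) = -36.2 kcal/mol

ΔH° = -36.2 kcal/mol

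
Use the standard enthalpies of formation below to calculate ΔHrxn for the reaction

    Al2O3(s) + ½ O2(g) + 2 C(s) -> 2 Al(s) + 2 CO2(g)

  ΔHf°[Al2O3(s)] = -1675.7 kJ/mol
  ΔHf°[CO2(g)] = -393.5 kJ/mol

Products: 2·(+0.0) + 2·(-393.5) = -787.0
Reactants: 1·(-1675.7) + 1/2·(+0.0) + 2·(+0.0) = -1675.7
ΔHrxn = (-787.0) − (-1675.7) = 888.7 kJ/mol

ΔHrxn = 888.7 kJ/mol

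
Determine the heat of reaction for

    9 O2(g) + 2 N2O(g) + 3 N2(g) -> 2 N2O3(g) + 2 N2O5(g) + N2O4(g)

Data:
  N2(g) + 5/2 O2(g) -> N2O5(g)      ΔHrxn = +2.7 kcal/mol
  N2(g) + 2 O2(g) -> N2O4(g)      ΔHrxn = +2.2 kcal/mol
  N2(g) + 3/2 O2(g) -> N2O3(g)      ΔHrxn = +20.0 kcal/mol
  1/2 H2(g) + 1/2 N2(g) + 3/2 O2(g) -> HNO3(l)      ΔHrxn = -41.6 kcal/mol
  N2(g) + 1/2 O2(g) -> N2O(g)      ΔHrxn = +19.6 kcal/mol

ΔHrxn = 8.4 kcal/mol

equation 1 × 2: (2)·(+2.7) = +5.4 kcal/mol
equation 2 as written: +2.2 kcal/mol
equation 3 × 2: (2)·(+20.0) = +40.0 kcal/mol
equation 4: not needed.
equation 5 reversed and × 2: (-2)·(+19.6) = -39.2 kcal/mol
ΔHrxn = (+5.4) + (+2.2) + (+40.0) + (-39.2) = 8.4 kcal/mol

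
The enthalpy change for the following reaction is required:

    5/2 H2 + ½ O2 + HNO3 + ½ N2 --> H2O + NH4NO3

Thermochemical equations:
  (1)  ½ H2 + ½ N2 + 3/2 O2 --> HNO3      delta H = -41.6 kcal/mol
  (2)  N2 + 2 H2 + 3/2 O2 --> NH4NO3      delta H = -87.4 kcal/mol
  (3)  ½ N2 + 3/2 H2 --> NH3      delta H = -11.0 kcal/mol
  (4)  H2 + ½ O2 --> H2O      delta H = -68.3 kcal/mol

(1) reversed (HNO3 must end up as a reactant): +41.6 kcal/mol
(2) as written (NH4NO3 already on the product side): -87.4 kcal/mol
(3): not needed (NH3 appears nowhere else).
(4) as written (H2O already on the product side): -68.3 kcal/mol
delta H = (+41.6) + (-87.4) + (-68.3) = -114.1 kcal/mol

delta H = -114.1 kcal/mol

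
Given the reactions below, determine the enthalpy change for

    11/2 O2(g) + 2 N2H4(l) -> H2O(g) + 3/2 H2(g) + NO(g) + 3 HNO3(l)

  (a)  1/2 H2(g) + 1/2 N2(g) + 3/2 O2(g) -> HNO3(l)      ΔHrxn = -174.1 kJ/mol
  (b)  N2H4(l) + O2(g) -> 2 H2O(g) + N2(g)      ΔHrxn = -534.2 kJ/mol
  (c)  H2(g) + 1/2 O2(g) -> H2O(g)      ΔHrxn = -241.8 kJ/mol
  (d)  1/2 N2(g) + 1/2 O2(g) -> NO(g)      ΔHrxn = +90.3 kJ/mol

ΔHrxn = -775.0 kJ/mol

(a) × 3: (3)·(-174.1) = -522.3 kJ/mol
(b) × 2: (2)·(-534.2) = -1068.4 kJ/mol
(c) reversed and × 3: (-3)·(-241.8) = +725.4 kJ/mol
(d) as written: +90.3 kJ/mol
Since enthalpy is a state function, ΔHrxn = (-522.3) + (-1068.4) + (+725.4) + (+90.3) = -775.0 kJ/mol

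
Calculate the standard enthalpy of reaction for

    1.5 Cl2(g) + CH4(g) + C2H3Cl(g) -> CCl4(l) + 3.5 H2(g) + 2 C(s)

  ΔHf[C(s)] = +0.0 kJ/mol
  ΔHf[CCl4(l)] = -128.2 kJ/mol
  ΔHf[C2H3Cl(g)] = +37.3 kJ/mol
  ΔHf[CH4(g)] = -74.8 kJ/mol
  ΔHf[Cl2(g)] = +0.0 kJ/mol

ΔH°rxn = Σ nΔHf°(products) − Σ nΔHf°(reactants).
Products: 1·(-128.2) + 7/2·(+0.0) + 2·(+0.0) = -128.2
Reactants: 3/2·(+0.0) + 1·(-74.8) + 1·(+37.3) = -37.5
ΔHrxn = (-128.2) − (-37.5) = -90.7 kJ/mol

ΔHrxn = -90.7 kJ/mol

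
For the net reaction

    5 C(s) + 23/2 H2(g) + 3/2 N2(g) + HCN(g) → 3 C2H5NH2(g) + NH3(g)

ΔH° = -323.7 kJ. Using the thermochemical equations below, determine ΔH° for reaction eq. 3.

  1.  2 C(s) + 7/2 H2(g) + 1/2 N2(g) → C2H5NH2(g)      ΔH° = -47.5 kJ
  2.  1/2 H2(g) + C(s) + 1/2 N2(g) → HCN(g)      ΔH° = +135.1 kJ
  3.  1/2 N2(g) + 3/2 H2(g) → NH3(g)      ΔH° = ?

eq. 1 × 3: (3)·(-47.5) = -142.5 kJ
eq. 2 reversed: -135.1 kJ
eq. 3 as written: contributes x
-323.7 = (-142.5) + (-135.1) + x
x = (-323.7 − (-277.6)) / (1) = -46.1 kJ

ΔH° = -46.1 kJ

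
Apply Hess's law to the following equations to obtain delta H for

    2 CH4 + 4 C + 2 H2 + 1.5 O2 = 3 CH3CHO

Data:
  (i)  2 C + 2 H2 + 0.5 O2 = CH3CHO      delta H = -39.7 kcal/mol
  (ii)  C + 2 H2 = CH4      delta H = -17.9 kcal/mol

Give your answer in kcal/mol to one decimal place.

(i) × 3: (3)·(-39.7) = -119.1 kcal/mol
(ii) reversed and × 2: (-2)·(-17.9) = +35.8 kcal/mol
Summing the manipulated equations, delta H = (3)·(-39.7) + (-2)·(-17.9) = -83.3 kcal/mol

delta H = -83.3 kcal/mol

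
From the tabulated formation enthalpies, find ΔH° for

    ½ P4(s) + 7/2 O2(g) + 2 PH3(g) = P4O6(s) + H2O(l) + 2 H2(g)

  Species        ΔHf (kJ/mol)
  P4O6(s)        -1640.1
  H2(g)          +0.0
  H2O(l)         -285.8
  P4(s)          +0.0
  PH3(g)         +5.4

ΔH°rxn = Σ nΔHf°(products) − Σ nΔHf°(reactants).
Products: 1·(-1640.1) + 1·(-285.8) + 2·(+0.0) = -1925.9
Reactants: 1/2·(+0.0) + 7/2·(+0.0) + 2·(+5.4) = +10.8
ΔH° = (-1925.9) − (+10.8) = -1936.7 kJ/mol

ΔH° = -1936.7 kJ/mol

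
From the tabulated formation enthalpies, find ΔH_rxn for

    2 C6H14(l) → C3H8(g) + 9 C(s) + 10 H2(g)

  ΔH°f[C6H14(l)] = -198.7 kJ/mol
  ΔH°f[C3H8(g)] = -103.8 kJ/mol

Products: 1·(-103.8) + 9·(+0.0) + 10·(+0.0) = -103.8
Reactants: 2·(-198.7) = -397.4
ΔH_rxn = (-103.8) − (-397.4) = 293.6 kJ/mol

ΔH_rxn = 293.6 kJ/mol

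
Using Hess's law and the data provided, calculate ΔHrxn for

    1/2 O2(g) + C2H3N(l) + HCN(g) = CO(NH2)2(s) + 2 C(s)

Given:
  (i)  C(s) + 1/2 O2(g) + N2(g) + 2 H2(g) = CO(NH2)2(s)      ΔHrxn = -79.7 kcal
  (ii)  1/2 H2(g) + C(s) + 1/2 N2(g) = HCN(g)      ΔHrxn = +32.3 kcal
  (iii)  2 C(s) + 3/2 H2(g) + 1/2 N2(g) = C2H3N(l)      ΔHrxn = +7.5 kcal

ΔHrxn = -119.5 kcal

(i) as written: -79.7 kcal
(ii) reversed: -32.3 kcal
(iii) reversed: -7.5 kcal
ΔHrxn = (-79.7) + (-32.3) + (-7.5) = -119.5 kcal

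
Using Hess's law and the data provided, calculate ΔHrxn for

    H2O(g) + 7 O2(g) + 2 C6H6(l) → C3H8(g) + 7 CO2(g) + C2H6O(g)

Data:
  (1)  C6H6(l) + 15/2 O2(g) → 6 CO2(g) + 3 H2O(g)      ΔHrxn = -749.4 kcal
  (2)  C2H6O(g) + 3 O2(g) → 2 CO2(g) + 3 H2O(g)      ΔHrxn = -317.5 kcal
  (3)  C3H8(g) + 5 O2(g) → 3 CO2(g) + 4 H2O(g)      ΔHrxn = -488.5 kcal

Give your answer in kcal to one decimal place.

(1) × 2: (2)·(-749.4) = -1498.8 kcal
(2) reversed: +317.5 kcal
(3) reversed: +488.5 kcal
By Hess's law, ΔHrxn = (2)·(-749.4) + (-1)·(-317.5) + (-1)·(-488.5) = -692.8 kcal

ΔHrxn = -692.8 kcal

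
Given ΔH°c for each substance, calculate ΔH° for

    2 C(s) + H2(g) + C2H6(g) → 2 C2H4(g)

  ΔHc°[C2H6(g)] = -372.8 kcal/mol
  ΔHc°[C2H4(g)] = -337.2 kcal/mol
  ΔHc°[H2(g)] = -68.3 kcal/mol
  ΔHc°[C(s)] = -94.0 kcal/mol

With combustion enthalpies, reactants minus products:
= [2·(-94.0) + 1·(-68.3) + 1·(-372.8)] − [2·(-337.2)]
= 45.3 kcal/mol

ΔH° = 45.3 kcal/mol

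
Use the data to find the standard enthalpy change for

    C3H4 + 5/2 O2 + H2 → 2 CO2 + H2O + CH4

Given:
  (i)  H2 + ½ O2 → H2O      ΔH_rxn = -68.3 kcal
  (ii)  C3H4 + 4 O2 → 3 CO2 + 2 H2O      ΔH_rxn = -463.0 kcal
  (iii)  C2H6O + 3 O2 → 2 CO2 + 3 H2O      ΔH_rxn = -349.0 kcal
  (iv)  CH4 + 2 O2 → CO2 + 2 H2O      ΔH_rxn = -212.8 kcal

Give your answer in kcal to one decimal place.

(i) as written (H2 already on the reactant side): -68.3 kcal
(ii) as written (C3H4 already on the reactant side): -463.0 kcal
(iii): not needed (C2H6O appears nowhere else).
(iv) reversed (reverse to put CH4 on the product side): +212.8 kcal
ΔH_rxn = (-68.3) + (-463.0) + (+212.8) = -318.5 kcal

ΔH_rxn = -318.5 kcal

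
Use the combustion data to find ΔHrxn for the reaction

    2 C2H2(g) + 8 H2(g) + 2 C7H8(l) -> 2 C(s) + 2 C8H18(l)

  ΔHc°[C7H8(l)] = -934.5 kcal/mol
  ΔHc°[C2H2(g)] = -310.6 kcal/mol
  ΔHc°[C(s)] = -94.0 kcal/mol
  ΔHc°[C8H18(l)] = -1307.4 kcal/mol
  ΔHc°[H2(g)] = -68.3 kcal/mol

ΔHrxn = -233.8 kcal/mol

With combustion enthalpies, reactants minus products:
= [2·(-310.6) + 8·(-68.3) + 2·(-934.5)] − [2·(-94.0) + 2·(-1307.4)]
= -233.8 kcal/mol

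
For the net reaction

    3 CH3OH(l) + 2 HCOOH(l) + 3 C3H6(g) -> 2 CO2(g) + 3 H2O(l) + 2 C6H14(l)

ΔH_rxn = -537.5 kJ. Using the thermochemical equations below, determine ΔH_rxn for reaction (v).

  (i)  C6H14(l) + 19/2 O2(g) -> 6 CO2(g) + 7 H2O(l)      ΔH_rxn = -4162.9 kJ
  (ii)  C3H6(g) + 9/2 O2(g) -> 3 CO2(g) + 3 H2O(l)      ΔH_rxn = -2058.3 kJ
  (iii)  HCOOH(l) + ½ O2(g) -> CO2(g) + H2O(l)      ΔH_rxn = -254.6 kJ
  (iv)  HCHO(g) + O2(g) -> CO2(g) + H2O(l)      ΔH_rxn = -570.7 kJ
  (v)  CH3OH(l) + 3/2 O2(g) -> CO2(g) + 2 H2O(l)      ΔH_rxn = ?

(i) reversed and × 2: (-2)·(-4162.9) = +8325.8 kJ
(ii) × 3: (3)·(-2058.3) = -6174.9 kJ
(iii) × 2: (2)·(-254.6) = -509.2 kJ
(iv): not needed.
(v) × 3: contributes 3·x
-537.5 = (+8325.8) + (-6174.9) + (-509.2) + 3·x
x = (-537.5 − (+1641.7)) / (3) = -726.4 kJ

ΔH_rxn = -726.4 kJ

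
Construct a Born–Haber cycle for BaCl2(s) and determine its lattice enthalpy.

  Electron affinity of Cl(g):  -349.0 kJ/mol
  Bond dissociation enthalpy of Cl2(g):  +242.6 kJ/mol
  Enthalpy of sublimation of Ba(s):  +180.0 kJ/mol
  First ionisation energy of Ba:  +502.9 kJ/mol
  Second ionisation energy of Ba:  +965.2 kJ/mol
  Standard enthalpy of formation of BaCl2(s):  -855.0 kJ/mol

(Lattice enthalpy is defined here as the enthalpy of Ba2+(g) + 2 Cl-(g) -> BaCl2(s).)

ΔHf° = 1·ΔHsub + 1·(ΣIE) + 1·D(Cl2) + 2·EA + U
-855.0 = 1·(+180.0) + 1·(+1468.1) + 1·(+242.6) + 2·(-349.0) + U
U = -855.0 − (+1192.7) = -2047.7 kJ/mol

U = -2047.7 kJ/mol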